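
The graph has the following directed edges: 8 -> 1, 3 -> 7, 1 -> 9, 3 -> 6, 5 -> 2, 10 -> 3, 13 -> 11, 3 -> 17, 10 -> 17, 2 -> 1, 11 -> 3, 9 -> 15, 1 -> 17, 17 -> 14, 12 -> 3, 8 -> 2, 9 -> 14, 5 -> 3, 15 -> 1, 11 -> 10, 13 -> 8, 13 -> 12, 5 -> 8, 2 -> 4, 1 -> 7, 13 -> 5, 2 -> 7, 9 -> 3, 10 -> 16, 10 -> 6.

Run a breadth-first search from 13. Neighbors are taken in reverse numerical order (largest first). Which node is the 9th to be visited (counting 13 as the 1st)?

Visit 13; enqueue 12, 11, 8, 5 → queue [12, 11, 8, 5]
Visit 12; enqueue 3 → queue [11, 8, 5, 3]
Visit 11; enqueue 10 → queue [8, 5, 3, 10]
Visit 8; enqueue 2, 1 → queue [5, 3, 10, 2, 1]
Visit 5 → queue [3, 10, 2, 1]
Visit 3; enqueue 17, 7, 6 → queue [10, 2, 1, 17, 7, 6]
Visit 10; enqueue 16 → queue [2, 1, 17, 7, 6, 16]
Visit 2; enqueue 4 → queue [1, 17, 7, 6, 16, 4]
Visit 1; enqueue 9 → queue [17, 7, 6, 16, 4, 9]
Visit 17; enqueue 14 → queue [7, 6, 16, 4, 9, 14]
Visit 7 → queue [6, 16, 4, 9, 14]
Visit 6 → queue [16, 4, 9, 14]
Visit 16 → queue [4, 9, 14]
Visit 4 → queue [9, 14]
Visit 9; enqueue 15 → queue [14, 15]
Visit 14 → queue [15]
Visit 15 → queue []

Visit order: 13, 12, 11, 8, 5, 3, 10, 2, 1, 17, 7, 6, 16, 4, 9, 14, 15

1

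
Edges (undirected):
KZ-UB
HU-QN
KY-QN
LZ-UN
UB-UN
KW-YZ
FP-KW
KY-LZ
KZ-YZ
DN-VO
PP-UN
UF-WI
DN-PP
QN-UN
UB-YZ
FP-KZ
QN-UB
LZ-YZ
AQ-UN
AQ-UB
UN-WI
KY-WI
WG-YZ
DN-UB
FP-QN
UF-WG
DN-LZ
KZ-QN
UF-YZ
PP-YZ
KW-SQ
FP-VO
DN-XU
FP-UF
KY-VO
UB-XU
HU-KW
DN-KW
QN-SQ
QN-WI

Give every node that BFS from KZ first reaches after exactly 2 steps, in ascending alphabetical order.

AQ, DN, HU, KW, KY, LZ, PP, SQ, UF, UN, VO, WG, WI, XU

Level 0: KZ
Level 1: FP, QN, UB, YZ
Level 2: AQ, DN, HU, KW, KY, LZ, PP, SQ, UF, UN, VO, WG, WI, XU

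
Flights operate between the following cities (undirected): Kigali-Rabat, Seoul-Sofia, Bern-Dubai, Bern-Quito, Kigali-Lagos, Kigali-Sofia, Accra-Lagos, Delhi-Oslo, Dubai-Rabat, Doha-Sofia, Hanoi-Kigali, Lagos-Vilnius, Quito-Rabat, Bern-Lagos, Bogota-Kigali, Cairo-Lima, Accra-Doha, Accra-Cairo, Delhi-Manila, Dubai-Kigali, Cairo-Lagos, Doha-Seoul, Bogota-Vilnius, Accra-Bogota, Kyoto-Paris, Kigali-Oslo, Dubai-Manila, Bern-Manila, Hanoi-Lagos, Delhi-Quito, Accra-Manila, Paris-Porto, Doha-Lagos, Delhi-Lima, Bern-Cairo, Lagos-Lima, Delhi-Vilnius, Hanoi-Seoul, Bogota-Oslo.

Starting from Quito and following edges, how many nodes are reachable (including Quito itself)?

BFS from Quito visits: Quito, Bern, Delhi, Rabat, Cairo, Dubai, Lagos, Manila, Lima, Oslo, Vilnius, Kigali, Accra, Doha, Hanoi, Bogota, Sofia, Seoul
Reachable nodes: 18 of 21 total.

18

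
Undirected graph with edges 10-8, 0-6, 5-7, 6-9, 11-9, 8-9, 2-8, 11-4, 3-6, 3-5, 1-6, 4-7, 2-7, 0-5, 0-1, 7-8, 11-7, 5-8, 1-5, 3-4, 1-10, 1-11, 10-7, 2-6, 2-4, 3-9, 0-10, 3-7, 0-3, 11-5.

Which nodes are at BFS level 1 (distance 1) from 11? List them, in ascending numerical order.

Level 0: 11
Level 1: 1, 4, 5, 7, 9
Level 2: 0, 2, 3, 6, 8, 10

1, 4, 5, 7, 9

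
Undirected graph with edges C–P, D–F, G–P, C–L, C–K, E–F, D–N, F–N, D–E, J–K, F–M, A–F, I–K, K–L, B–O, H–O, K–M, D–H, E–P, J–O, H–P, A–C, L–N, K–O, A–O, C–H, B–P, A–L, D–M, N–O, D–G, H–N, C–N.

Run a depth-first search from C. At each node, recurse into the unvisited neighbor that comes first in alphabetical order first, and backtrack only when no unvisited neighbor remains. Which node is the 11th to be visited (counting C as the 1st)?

L

Visit C
C → A
A → F
F → D
D → E
E → P
P → B
B → O
O → H
H → N
N → L
L → K
K → I
K → J
K → M
P → G

Visit order: C, A, F, D, E, P, B, O, H, N, L, K, I, J, M, G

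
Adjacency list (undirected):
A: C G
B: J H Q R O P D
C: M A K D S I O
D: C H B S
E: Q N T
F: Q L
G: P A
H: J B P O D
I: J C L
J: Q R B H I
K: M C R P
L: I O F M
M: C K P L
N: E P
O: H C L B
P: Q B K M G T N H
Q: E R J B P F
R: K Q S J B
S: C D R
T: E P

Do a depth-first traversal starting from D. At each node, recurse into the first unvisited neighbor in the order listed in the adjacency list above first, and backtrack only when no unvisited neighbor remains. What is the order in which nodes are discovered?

D C M K R Q E N P B J H O L I F G A T S

Visit D
D → C
C → M
M → K
K → R
R → Q
Q → E
E → N
N → P
P → B
B → J
J → H
H → O
O → L
L → I
L → F
P → G
G → A
P → T
R → S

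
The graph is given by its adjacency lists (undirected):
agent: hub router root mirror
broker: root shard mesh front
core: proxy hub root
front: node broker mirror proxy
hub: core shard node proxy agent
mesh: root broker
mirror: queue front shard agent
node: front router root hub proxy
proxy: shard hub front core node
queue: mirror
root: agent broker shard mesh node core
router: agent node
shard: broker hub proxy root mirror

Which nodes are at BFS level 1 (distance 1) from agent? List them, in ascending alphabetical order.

hub, mirror, root, router

Level 0: agent
Level 1: hub, mirror, root, router
Level 2: broker, core, front, mesh, node, proxy, queue, shard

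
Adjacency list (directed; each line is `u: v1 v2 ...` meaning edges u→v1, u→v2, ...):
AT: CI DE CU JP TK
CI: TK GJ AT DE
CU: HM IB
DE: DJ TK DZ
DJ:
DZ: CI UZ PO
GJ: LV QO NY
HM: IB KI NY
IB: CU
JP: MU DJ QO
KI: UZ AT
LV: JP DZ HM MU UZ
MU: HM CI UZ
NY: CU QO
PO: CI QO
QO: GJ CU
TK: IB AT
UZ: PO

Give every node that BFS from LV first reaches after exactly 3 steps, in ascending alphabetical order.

Level 0: LV
Level 1: DZ, HM, JP, MU, UZ
Level 2: CI, DJ, IB, KI, NY, PO, QO
Level 3: AT, CU, DE, GJ, TK

AT, CU, DE, GJ, TK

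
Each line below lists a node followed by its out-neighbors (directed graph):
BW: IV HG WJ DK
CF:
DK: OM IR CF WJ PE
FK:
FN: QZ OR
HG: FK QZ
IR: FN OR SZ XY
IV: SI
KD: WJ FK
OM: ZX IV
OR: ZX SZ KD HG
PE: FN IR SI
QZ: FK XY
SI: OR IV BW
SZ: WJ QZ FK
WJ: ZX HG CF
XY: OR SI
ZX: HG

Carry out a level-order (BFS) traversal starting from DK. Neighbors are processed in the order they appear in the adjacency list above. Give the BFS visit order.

DK, OM, IR, CF, WJ, PE, ZX, IV, FN, OR, SZ, XY, HG, SI, QZ, KD, FK, BW

Visit DK; enqueue OM, IR, CF, WJ, PE → queue [OM, IR, CF, WJ, PE]
Visit OM; enqueue ZX, IV → queue [IR, CF, WJ, PE, ZX, IV]
Visit IR; enqueue FN, OR, SZ, XY → queue [CF, WJ, PE, ZX, IV, FN, OR, SZ, XY]
Visit CF → queue [WJ, PE, ZX, IV, FN, OR, SZ, XY]
Visit WJ; enqueue HG → queue [PE, ZX, IV, FN, OR, SZ, XY, HG]
Visit PE; enqueue SI → queue [ZX, IV, FN, OR, SZ, XY, HG, SI]
Visit ZX → queue [IV, FN, OR, SZ, XY, HG, SI]
Visit IV → queue [FN, OR, SZ, XY, HG, SI]
Visit FN; enqueue QZ → queue [OR, SZ, XY, HG, SI, QZ]
Visit OR; enqueue KD → queue [SZ, XY, HG, SI, QZ, KD]
Visit SZ; enqueue FK → queue [XY, HG, SI, QZ, KD, FK]
Visit XY → queue [HG, SI, QZ, KD, FK]
Visit HG → queue [SI, QZ, KD, FK]
Visit SI; enqueue BW → queue [QZ, KD, FK, BW]
Visit QZ → queue [KD, FK, BW]
Visit KD → queue [FK, BW]
Visit FK → queue [BW]
Visit BW → queue []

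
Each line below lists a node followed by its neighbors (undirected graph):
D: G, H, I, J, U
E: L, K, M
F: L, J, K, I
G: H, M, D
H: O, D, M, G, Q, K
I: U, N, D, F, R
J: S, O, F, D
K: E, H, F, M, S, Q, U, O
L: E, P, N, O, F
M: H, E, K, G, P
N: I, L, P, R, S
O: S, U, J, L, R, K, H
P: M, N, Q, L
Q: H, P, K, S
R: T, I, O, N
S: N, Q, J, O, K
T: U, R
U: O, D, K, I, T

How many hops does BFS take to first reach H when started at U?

2

Level 0: U
Level 1: D, I, K, O, T
Level 2: E, F, G, H, J, L, M, N, Q, R, S
Level 3: P
H first appears at level 2.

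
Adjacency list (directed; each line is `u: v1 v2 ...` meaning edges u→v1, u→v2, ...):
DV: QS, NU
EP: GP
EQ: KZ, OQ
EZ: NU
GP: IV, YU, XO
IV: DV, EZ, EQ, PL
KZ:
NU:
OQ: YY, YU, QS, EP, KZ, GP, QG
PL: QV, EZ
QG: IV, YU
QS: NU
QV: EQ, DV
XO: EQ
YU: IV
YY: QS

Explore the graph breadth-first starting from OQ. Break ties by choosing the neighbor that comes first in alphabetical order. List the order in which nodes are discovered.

OQ -> EP -> GP -> KZ -> QG -> QS -> YU -> YY -> IV -> XO -> NU -> DV -> EQ -> EZ -> PL -> QV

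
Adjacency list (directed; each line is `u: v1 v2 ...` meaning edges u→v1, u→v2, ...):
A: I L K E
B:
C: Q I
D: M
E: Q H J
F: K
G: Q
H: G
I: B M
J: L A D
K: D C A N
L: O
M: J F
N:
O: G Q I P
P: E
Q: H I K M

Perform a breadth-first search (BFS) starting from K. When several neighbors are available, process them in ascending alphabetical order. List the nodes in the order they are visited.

Visit K; enqueue A, C, D, N → queue [A, C, D, N]
Visit A; enqueue E, I, L → queue [C, D, N, E, I, L]
Visit C; enqueue Q → queue [D, N, E, I, L, Q]
Visit D; enqueue M → queue [N, E, I, L, Q, M]
Visit N → queue [E, I, L, Q, M]
Visit E; enqueue H, J → queue [I, L, Q, M, H, J]
Visit I; enqueue B → queue [L, Q, M, H, J, B]
Visit L; enqueue O → queue [Q, M, H, J, B, O]
Visit Q → queue [M, H, J, B, O]
Visit M; enqueue F → queue [H, J, B, O, F]
Visit H; enqueue G → queue [J, B, O, F, G]
Visit J → queue [B, O, F, G]
Visit B → queue [O, F, G]
Visit O; enqueue P → queue [F, G, P]
Visit F → queue [G, P]
Visit G → queue [P]
Visit P → queue []

K -> A -> C -> D -> N -> E -> I -> L -> Q -> M -> H -> J -> B -> O -> F -> G -> P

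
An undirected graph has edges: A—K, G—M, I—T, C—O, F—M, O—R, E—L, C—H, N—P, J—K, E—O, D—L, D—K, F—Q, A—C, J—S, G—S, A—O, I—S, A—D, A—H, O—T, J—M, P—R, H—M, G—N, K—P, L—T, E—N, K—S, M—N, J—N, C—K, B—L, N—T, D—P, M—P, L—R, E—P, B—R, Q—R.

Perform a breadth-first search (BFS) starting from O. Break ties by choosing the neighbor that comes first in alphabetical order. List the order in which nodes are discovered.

O A C E R T D H K L N P B Q I M J S G F

Visit O; enqueue A, C, E, R, T → queue [A, C, E, R, T]
Visit A; enqueue D, H, K → queue [C, E, R, T, D, H, K]
Visit C → queue [E, R, T, D, H, K]
Visit E; enqueue L, N, P → queue [R, T, D, H, K, L, N, P]
Visit R; enqueue B, Q → queue [T, D, H, K, L, N, P, B, Q]
Visit T; enqueue I → queue [D, H, K, L, N, P, B, Q, I]
Visit D → queue [H, K, L, N, P, B, Q, I]
Visit H; enqueue M → queue [K, L, N, P, B, Q, I, M]
Visit K; enqueue J, S → queue [L, N, P, B, Q, I, M, J, S]
Visit L → queue [N, P, B, Q, I, M, J, S]
Visit N; enqueue G → queue [P, B, Q, I, M, J, S, G]
Visit P → queue [B, Q, I, M, J, S, G]
Visit B → queue [Q, I, M, J, S, G]
Visit Q; enqueue F → queue [I, M, J, S, G, F]
Visit I → queue [M, J, S, G, F]
Visit M → queue [J, S, G, F]
Visit J → queue [S, G, F]
Visit S → queue [G, F]
Visit G → queue [F]
Visit F → queue []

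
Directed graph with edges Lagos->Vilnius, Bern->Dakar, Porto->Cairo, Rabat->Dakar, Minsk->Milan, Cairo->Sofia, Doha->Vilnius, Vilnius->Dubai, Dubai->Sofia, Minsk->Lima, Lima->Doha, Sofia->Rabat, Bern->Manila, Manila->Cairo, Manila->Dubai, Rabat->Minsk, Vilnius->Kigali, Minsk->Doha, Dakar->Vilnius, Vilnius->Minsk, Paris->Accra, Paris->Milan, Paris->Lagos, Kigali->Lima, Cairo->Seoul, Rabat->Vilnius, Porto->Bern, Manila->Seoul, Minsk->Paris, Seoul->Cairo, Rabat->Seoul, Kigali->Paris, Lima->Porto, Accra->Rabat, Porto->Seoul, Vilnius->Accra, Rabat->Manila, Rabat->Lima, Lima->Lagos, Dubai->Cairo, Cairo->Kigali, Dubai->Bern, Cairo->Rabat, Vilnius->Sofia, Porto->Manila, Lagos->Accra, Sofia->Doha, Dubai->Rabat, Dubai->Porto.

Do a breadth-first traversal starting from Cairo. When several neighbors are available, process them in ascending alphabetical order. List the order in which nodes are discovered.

Visit Cairo; enqueue Kigali, Rabat, Seoul, Sofia → queue [Kigali, Rabat, Seoul, Sofia]
Visit Kigali; enqueue Lima, Paris → queue [Rabat, Seoul, Sofia, Lima, Paris]
Visit Rabat; enqueue Dakar, Manila, Minsk, Vilnius → queue [Seoul, Sofia, Lima, Paris, Dakar, Manila, Minsk, Vilnius]
Visit Seoul → queue [Sofia, Lima, Paris, Dakar, Manila, Minsk, Vilnius]
Visit Sofia; enqueue Doha → queue [Lima, Paris, Dakar, Manila, Minsk, Vilnius, Doha]
Visit Lima; enqueue Lagos, Porto → queue [Paris, Dakar, Manila, Minsk, Vilnius, Doha, Lagos, Porto]
Visit Paris; enqueue Accra, Milan → queue [Dakar, Manila, Minsk, Vilnius, Doha, Lagos, Porto, Accra, Milan]
Visit Dakar → queue [Manila, Minsk, Vilnius, Doha, Lagos, Porto, Accra, Milan]
Visit Manila; enqueue Dubai → queue [Minsk, Vilnius, Doha, Lagos, Porto, Accra, Milan, Dubai]
Visit Minsk → queue [Vilnius, Doha, Lagos, Porto, Accra, Milan, Dubai]
Visit Vilnius → queue [Doha, Lagos, Porto, Accra, Milan, Dubai]
Visit Doha → queue [Lagos, Porto, Accra, Milan, Dubai]
Visit Lagos → queue [Porto, Accra, Milan, Dubai]
Visit Porto; enqueue Bern → queue [Accra, Milan, Dubai, Bern]
Visit Accra → queue [Milan, Dubai, Bern]
Visit Milan → queue [Dubai, Bern]
Visit Dubai → queue [Bern]
Visit Bern → queue []

Cairo, Kigali, Rabat, Seoul, Sofia, Lima, Paris, Dakar, Manila, Minsk, Vilnius, Doha, Lagos, Porto, Accra, Milan, Dubai, Bern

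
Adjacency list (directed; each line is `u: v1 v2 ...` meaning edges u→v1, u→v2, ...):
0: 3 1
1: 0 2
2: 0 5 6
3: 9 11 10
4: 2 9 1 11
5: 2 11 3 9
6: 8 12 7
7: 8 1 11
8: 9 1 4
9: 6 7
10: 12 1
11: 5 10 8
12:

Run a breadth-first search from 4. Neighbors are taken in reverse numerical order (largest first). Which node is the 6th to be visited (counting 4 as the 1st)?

10

Visit 4; enqueue 11, 9, 2, 1 → queue [11, 9, 2, 1]
Visit 11; enqueue 10, 8, 5 → queue [9, 2, 1, 10, 8, 5]
Visit 9; enqueue 7, 6 → queue [2, 1, 10, 8, 5, 7, 6]
Visit 2; enqueue 0 → queue [1, 10, 8, 5, 7, 6, 0]
Visit 1 → queue [10, 8, 5, 7, 6, 0]
Visit 10; enqueue 12 → queue [8, 5, 7, 6, 0, 12]
Visit 8 → queue [5, 7, 6, 0, 12]
Visit 5; enqueue 3 → queue [7, 6, 0, 12, 3]
Visit 7 → queue [6, 0, 12, 3]
Visit 6 → queue [0, 12, 3]
Visit 0 → queue [12, 3]
Visit 12 → queue [3]
Visit 3 → queue []

Visit order: 4, 11, 9, 2, 1, 10, 8, 5, 7, 6, 0, 12, 3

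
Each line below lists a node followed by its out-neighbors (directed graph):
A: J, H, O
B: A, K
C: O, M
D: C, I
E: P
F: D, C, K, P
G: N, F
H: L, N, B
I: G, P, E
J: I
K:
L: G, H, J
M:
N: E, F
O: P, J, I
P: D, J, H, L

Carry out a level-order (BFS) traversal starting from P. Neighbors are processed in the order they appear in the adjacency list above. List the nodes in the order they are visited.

Visit P; enqueue D, J, H, L → queue [D, J, H, L]
Visit D; enqueue C, I → queue [J, H, L, C, I]
Visit J → queue [H, L, C, I]
Visit H; enqueue N, B → queue [L, C, I, N, B]
Visit L; enqueue G → queue [C, I, N, B, G]
Visit C; enqueue O, M → queue [I, N, B, G, O, M]
Visit I; enqueue E → queue [N, B, G, O, M, E]
Visit N; enqueue F → queue [B, G, O, M, E, F]
Visit B; enqueue A, K → queue [G, O, M, E, F, A, K]
Visit G → queue [O, M, E, F, A, K]
Visit O → queue [M, E, F, A, K]
Visit M → queue [E, F, A, K]
Visit E → queue [F, A, K]
Visit F → queue [A, K]
Visit A → queue [K]
Visit K → queue []

P -> D -> J -> H -> L -> C -> I -> N -> B -> G -> O -> M -> E -> F -> A -> K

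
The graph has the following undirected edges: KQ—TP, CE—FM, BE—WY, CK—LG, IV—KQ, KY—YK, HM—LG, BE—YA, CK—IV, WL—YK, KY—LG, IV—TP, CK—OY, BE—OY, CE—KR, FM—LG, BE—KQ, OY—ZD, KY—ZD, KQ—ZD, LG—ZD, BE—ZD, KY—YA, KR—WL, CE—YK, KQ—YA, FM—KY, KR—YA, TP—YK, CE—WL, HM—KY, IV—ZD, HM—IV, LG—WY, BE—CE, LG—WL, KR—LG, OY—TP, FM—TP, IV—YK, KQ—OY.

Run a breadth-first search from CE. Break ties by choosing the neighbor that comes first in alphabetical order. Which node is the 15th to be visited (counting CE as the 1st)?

IV

Visit CE; enqueue BE, FM, KR, WL, YK → queue [BE, FM, KR, WL, YK]
Visit BE; enqueue KQ, OY, WY, YA, ZD → queue [FM, KR, WL, YK, KQ, OY, WY, YA, ZD]
Visit FM; enqueue KY, LG, TP → queue [KR, WL, YK, KQ, OY, WY, YA, ZD, KY, LG, TP]
Visit KR → queue [WL, YK, KQ, OY, WY, YA, ZD, KY, LG, TP]
Visit WL → queue [YK, KQ, OY, WY, YA, ZD, KY, LG, TP]
Visit YK; enqueue IV → queue [KQ, OY, WY, YA, ZD, KY, LG, TP, IV]
Visit KQ → queue [OY, WY, YA, ZD, KY, LG, TP, IV]
Visit OY; enqueue CK → queue [WY, YA, ZD, KY, LG, TP, IV, CK]
Visit WY → queue [YA, ZD, KY, LG, TP, IV, CK]
Visit YA → queue [ZD, KY, LG, TP, IV, CK]
Visit ZD → queue [KY, LG, TP, IV, CK]
Visit KY; enqueue HM → queue [LG, TP, IV, CK, HM]
Visit LG → queue [TP, IV, CK, HM]
Visit TP → queue [IV, CK, HM]
Visit IV → queue [CK, HM]
Visit CK → queue [HM]
Visit HM → queue []

Visit order: CE, BE, FM, KR, WL, YK, KQ, OY, WY, YA, ZD, KY, LG, TP, IV, CK, HM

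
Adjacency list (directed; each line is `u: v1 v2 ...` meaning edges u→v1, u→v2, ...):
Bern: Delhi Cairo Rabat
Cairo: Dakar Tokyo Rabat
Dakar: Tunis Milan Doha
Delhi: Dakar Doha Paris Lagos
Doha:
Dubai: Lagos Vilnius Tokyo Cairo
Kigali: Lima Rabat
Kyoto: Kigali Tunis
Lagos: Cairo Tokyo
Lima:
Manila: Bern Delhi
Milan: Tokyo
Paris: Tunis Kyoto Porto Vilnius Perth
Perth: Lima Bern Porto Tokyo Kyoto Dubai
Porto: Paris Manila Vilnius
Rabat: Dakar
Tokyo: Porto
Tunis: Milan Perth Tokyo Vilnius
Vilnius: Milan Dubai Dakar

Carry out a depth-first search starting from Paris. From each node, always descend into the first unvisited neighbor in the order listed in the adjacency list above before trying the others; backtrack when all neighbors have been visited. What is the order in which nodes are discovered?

Visit Paris
Paris → Tunis
Tunis → Milan
Milan → Tokyo
Tokyo → Porto
Porto → Manila
Manila → Bern
Bern → Delhi
Delhi → Dakar
Dakar → Doha
Delhi → Lagos
Lagos → Cairo
Cairo → Rabat
Porto → Vilnius
Vilnius → Dubai
Tunis → Perth
Perth → Lima
Perth → Kyoto
Kyoto → Kigali

Paris Tunis Milan Tokyo Porto Manila Bern Delhi Dakar Doha Lagos Cairo Rabat Vilnius Dubai Perth Lima Kyoto Kigali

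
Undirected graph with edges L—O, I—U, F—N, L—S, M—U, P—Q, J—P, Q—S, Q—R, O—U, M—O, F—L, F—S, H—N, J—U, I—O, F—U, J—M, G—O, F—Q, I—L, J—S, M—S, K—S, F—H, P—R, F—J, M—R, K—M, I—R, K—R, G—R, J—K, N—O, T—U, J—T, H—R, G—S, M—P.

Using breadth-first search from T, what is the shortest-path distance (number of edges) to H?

Level 0: T
Level 1: J, U
Level 2: F, I, K, M, O, P, S
Level 3: G, H, L, N, Q, R
H first appears at level 3.

3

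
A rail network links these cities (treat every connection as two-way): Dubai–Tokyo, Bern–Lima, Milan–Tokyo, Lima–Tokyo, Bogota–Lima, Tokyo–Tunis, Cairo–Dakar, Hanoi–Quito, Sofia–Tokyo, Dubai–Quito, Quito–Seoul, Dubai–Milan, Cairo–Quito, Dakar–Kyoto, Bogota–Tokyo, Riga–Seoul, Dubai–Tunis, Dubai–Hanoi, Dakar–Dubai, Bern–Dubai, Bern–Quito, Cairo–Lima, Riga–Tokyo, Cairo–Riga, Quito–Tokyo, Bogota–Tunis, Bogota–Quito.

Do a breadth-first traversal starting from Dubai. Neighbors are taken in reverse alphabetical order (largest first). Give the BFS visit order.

Visit Dubai; enqueue Tunis, Tokyo, Quito, Milan, Hanoi, Dakar, Bern → queue [Tunis, Tokyo, Quito, Milan, Hanoi, Dakar, Bern]
Visit Tunis; enqueue Bogota → queue [Tokyo, Quito, Milan, Hanoi, Dakar, Bern, Bogota]
Visit Tokyo; enqueue Sofia, Riga, Lima → queue [Quito, Milan, Hanoi, Dakar, Bern, Bogota, Sofia, Riga, Lima]
Visit Quito; enqueue Seoul, Cairo → queue [Milan, Hanoi, Dakar, Bern, Bogota, Sofia, Riga, Lima, Seoul, Cairo]
Visit Milan → queue [Hanoi, Dakar, Bern, Bogota, Sofia, Riga, Lima, Seoul, Cairo]
Visit Hanoi → queue [Dakar, Bern, Bogota, Sofia, Riga, Lima, Seoul, Cairo]
Visit Dakar; enqueue Kyoto → queue [Bern, Bogota, Sofia, Riga, Lima, Seoul, Cairo, Kyoto]
Visit Bern → queue [Bogota, Sofia, Riga, Lima, Seoul, Cairo, Kyoto]
Visit Bogota → queue [Sofia, Riga, Lima, Seoul, Cairo, Kyoto]
Visit Sofia → queue [Riga, Lima, Seoul, Cairo, Kyoto]
Visit Riga → queue [Lima, Seoul, Cairo, Kyoto]
Visit Lima → queue [Seoul, Cairo, Kyoto]
Visit Seoul → queue [Cairo, Kyoto]
Visit Cairo → queue [Kyoto]
Visit Kyoto → queue []

Dubai → Tunis → Tokyo → Quito → Milan → Hanoi → Dakar → Bern → Bogota → Sofia → Riga → Lima → Seoul → Cairo → Kyoto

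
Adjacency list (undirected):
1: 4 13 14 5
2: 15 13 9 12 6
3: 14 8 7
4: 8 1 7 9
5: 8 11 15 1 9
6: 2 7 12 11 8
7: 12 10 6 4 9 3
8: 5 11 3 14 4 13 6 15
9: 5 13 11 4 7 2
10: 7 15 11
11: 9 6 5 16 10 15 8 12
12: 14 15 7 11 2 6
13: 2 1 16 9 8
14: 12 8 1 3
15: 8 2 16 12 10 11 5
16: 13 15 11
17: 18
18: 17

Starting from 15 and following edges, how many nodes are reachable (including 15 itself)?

16

BFS from 15 visits: 15, 2, 5, 8, 10, 11, 12, 16, 6, 9, 13, 1, 3, 4, 14, 7
Reachable nodes: 16 of 18 total.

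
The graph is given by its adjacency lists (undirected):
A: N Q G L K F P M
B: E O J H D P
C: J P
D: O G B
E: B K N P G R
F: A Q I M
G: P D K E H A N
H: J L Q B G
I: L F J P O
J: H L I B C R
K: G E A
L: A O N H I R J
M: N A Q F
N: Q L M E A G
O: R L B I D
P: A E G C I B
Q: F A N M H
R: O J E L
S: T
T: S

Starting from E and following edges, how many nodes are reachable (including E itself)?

18

BFS from E visits: E, B, G, K, N, P, R, D, H, J, O, A, L, M, Q, C, I, F
Reachable nodes: 18 of 20 total.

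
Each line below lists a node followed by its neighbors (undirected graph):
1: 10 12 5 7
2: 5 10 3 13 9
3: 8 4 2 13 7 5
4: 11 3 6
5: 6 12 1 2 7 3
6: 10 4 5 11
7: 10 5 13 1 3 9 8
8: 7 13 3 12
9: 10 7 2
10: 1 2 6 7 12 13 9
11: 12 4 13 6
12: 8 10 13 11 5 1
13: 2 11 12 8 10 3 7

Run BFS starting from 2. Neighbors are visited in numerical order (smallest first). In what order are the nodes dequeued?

Visit 2; enqueue 3, 5, 9, 10, 13 → queue [3, 5, 9, 10, 13]
Visit 3; enqueue 4, 7, 8 → queue [5, 9, 10, 13, 4, 7, 8]
Visit 5; enqueue 1, 6, 12 → queue [9, 10, 13, 4, 7, 8, 1, 6, 12]
Visit 9 → queue [10, 13, 4, 7, 8, 1, 6, 12]
Visit 10 → queue [13, 4, 7, 8, 1, 6, 12]
Visit 13; enqueue 11 → queue [4, 7, 8, 1, 6, 12, 11]
Visit 4 → queue [7, 8, 1, 6, 12, 11]
Visit 7 → queue [8, 1, 6, 12, 11]
Visit 8 → queue [1, 6, 12, 11]
Visit 1 → queue [6, 12, 11]
Visit 6 → queue [12, 11]
Visit 12 → queue [11]
Visit 11 → queue []

2 → 3 → 5 → 9 → 10 → 13 → 4 → 7 → 8 → 1 → 6 → 12 → 11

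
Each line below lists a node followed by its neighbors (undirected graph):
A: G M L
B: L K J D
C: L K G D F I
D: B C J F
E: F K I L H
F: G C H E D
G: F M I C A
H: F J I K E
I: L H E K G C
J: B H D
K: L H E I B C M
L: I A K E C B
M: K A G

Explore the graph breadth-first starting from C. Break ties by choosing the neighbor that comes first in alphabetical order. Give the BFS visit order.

C, D, F, G, I, K, L, B, J, E, H, A, M

Visit C; enqueue D, F, G, I, K, L → queue [D, F, G, I, K, L]
Visit D; enqueue B, J → queue [F, G, I, K, L, B, J]
Visit F; enqueue E, H → queue [G, I, K, L, B, J, E, H]
Visit G; enqueue A, M → queue [I, K, L, B, J, E, H, A, M]
Visit I → queue [K, L, B, J, E, H, A, M]
Visit K → queue [L, B, J, E, H, A, M]
Visit L → queue [B, J, E, H, A, M]
Visit B → queue [J, E, H, A, M]
Visit J → queue [E, H, A, M]
Visit E → queue [H, A, M]
Visit H → queue [A, M]
Visit A → queue [M]
Visit M → queue []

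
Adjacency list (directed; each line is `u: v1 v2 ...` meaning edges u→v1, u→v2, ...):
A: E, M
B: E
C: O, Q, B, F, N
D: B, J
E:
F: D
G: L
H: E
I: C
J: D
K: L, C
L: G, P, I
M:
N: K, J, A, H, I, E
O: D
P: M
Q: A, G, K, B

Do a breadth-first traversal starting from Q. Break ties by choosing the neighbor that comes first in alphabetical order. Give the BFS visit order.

Q, A, B, G, K, E, M, L, C, I, P, F, N, O, D, H, J

Visit Q; enqueue A, B, G, K → queue [A, B, G, K]
Visit A; enqueue E, M → queue [B, G, K, E, M]
Visit B → queue [G, K, E, M]
Visit G; enqueue L → queue [K, E, M, L]
Visit K; enqueue C → queue [E, M, L, C]
Visit E → queue [M, L, C]
Visit M → queue [L, C]
Visit L; enqueue I, P → queue [C, I, P]
Visit C; enqueue F, N, O → queue [I, P, F, N, O]
Visit I → queue [P, F, N, O]
Visit P → queue [F, N, O]
Visit F; enqueue D → queue [N, O, D]
Visit N; enqueue H, J → queue [O, D, H, J]
Visit O → queue [D, H, J]
Visit D → queue [H, J]
Visit H → queue [J]
Visit J → queue []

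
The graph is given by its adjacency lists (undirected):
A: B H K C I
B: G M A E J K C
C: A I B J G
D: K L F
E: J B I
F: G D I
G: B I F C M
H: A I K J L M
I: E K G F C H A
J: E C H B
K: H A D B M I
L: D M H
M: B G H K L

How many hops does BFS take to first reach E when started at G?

2

Level 0: G
Level 1: B, C, F, I, M
Level 2: A, D, E, H, J, K, L
E first appears at level 2.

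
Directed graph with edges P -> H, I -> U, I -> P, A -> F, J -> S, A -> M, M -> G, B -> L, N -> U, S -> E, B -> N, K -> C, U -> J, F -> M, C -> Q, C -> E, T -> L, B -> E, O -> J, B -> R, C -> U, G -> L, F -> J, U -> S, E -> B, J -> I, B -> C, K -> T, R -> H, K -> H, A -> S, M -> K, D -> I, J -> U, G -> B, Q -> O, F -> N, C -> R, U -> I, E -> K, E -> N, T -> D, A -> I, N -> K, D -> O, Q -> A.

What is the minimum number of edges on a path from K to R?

2

Level 0: K
Level 1: C, H, T
Level 2: D, E, L, Q, R, U
Level 3: A, B, I, J, N, O, S
Level 4: F, M, P
Level 5: G
R first appears at level 2.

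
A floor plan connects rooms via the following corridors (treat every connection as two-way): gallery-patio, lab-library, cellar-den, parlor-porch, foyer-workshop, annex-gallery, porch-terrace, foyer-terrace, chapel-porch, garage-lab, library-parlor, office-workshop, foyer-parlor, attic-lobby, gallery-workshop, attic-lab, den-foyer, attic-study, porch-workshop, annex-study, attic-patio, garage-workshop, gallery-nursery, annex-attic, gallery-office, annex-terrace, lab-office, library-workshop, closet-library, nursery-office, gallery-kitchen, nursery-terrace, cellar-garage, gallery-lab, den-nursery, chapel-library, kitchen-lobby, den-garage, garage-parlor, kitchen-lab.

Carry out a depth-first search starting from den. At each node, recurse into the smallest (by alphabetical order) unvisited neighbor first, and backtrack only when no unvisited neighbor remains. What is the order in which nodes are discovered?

Visit den
den → cellar
cellar → garage
garage → lab
lab → attic
attic → annex
annex → gallery
gallery → kitchen
kitchen → lobby
gallery → nursery
nursery → office
office → workshop
workshop → foyer
foyer → parlor
parlor → library
library → chapel
chapel → porch
porch → terrace
library → closet
gallery → patio
annex → study

den -> cellar -> garage -> lab -> attic -> annex -> gallery -> kitchen -> lobby -> nursery -> office -> workshop -> foyer -> parlor -> library -> chapel -> porch -> terrace -> closet -> patio -> study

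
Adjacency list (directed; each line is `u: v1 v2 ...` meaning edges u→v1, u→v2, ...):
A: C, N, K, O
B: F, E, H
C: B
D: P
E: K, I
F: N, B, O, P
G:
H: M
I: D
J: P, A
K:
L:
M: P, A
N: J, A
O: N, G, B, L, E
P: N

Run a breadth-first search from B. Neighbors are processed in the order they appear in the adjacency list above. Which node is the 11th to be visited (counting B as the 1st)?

Visit B; enqueue F, E, H → queue [F, E, H]
Visit F; enqueue N, O, P → queue [E, H, N, O, P]
Visit E; enqueue K, I → queue [H, N, O, P, K, I]
Visit H; enqueue M → queue [N, O, P, K, I, M]
Visit N; enqueue J, A → queue [O, P, K, I, M, J, A]
Visit O; enqueue G, L → queue [P, K, I, M, J, A, G, L]
Visit P → queue [K, I, M, J, A, G, L]
Visit K → queue [I, M, J, A, G, L]
Visit I; enqueue D → queue [M, J, A, G, L, D]
Visit M → queue [J, A, G, L, D]
Visit J → queue [A, G, L, D]
Visit A; enqueue C → queue [G, L, D, C]
Visit G → queue [L, D, C]
Visit L → queue [D, C]
Visit D → queue [C]
Visit C → queue []

Visit order: B, F, E, H, N, O, P, K, I, M, J, A, G, L, D, C

J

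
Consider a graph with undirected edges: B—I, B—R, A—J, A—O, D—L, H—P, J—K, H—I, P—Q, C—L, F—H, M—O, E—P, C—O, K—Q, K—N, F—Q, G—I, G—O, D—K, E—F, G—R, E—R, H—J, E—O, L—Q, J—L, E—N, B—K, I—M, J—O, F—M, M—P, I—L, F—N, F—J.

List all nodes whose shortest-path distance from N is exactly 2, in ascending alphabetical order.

Level 0: N
Level 1: E, F, K
Level 2: B, D, H, J, M, O, P, Q, R
Level 3: A, C, G, I, L

B, D, H, J, M, O, P, Q, R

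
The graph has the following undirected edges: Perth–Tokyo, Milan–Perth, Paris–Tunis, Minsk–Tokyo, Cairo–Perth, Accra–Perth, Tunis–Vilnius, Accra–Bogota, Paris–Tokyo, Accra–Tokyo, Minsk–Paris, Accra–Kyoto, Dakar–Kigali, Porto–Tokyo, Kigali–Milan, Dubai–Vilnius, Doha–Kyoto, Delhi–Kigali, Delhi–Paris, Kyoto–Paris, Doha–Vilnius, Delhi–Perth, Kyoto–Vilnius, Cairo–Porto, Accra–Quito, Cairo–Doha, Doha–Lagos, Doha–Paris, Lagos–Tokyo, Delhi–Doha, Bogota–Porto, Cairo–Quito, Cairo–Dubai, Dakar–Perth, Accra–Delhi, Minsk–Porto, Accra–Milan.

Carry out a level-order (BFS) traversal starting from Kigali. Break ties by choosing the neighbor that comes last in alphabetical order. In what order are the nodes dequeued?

Kigali Milan Delhi Dakar Perth Accra Paris Doha Tokyo Cairo Quito Kyoto Bogota Tunis Minsk Vilnius Lagos Porto Dubai

Visit Kigali; enqueue Milan, Delhi, Dakar → queue [Milan, Delhi, Dakar]
Visit Milan; enqueue Perth, Accra → queue [Delhi, Dakar, Perth, Accra]
Visit Delhi; enqueue Paris, Doha → queue [Dakar, Perth, Accra, Paris, Doha]
Visit Dakar → queue [Perth, Accra, Paris, Doha]
Visit Perth; enqueue Tokyo, Cairo → queue [Accra, Paris, Doha, Tokyo, Cairo]
Visit Accra; enqueue Quito, Kyoto, Bogota → queue [Paris, Doha, Tokyo, Cairo, Quito, Kyoto, Bogota]
Visit Paris; enqueue Tunis, Minsk → queue [Doha, Tokyo, Cairo, Quito, Kyoto, Bogota, Tunis, Minsk]
Visit Doha; enqueue Vilnius, Lagos → queue [Tokyo, Cairo, Quito, Kyoto, Bogota, Tunis, Minsk, Vilnius, Lagos]
Visit Tokyo; enqueue Porto → queue [Cairo, Quito, Kyoto, Bogota, Tunis, Minsk, Vilnius, Lagos, Porto]
Visit Cairo; enqueue Dubai → queue [Quito, Kyoto, Bogota, Tunis, Minsk, Vilnius, Lagos, Porto, Dubai]
Visit Quito → queue [Kyoto, Bogota, Tunis, Minsk, Vilnius, Lagos, Porto, Dubai]
Visit Kyoto → queue [Bogota, Tunis, Minsk, Vilnius, Lagos, Porto, Dubai]
Visit Bogota → queue [Tunis, Minsk, Vilnius, Lagos, Porto, Dubai]
Visit Tunis → queue [Minsk, Vilnius, Lagos, Porto, Dubai]
Visit Minsk → queue [Vilnius, Lagos, Porto, Dubai]
Visit Vilnius → queue [Lagos, Porto, Dubai]
Visit Lagos → queue [Porto, Dubai]
Visit Porto → queue [Dubai]
Visit Dubai → queue []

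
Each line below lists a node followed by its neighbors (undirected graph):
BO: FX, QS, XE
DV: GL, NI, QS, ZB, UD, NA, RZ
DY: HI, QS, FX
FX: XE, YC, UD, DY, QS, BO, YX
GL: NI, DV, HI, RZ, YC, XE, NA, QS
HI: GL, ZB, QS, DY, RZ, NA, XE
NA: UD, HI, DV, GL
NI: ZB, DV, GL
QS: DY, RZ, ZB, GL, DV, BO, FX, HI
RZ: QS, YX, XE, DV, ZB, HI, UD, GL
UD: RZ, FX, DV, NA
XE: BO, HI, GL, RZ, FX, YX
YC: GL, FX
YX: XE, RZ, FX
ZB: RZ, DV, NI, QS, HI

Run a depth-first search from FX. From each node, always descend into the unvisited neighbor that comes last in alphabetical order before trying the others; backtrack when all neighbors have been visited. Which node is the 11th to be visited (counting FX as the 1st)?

NI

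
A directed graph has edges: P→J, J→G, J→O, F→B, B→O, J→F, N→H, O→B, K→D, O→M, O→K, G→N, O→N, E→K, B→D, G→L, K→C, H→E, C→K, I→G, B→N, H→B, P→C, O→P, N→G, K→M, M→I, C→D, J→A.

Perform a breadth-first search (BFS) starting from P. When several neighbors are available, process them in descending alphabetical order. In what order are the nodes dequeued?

Visit P; enqueue J, C → queue [J, C]
Visit J; enqueue O, G, F, A → queue [C, O, G, F, A]
Visit C; enqueue K, D → queue [O, G, F, A, K, D]
Visit O; enqueue N, M, B → queue [G, F, A, K, D, N, M, B]
Visit G; enqueue L → queue [F, A, K, D, N, M, B, L]
Visit F → queue [A, K, D, N, M, B, L]
Visit A → queue [K, D, N, M, B, L]
Visit K → queue [D, N, M, B, L]
Visit D → queue [N, M, B, L]
Visit N; enqueue H → queue [M, B, L, H]
Visit M; enqueue I → queue [B, L, H, I]
Visit B → queue [L, H, I]
Visit L → queue [H, I]
Visit H; enqueue E → queue [I, E]
Visit I → queue [E]
Visit E → queue []

P -> J -> C -> O -> G -> F -> A -> K -> D -> N -> M -> B -> L -> H -> I -> E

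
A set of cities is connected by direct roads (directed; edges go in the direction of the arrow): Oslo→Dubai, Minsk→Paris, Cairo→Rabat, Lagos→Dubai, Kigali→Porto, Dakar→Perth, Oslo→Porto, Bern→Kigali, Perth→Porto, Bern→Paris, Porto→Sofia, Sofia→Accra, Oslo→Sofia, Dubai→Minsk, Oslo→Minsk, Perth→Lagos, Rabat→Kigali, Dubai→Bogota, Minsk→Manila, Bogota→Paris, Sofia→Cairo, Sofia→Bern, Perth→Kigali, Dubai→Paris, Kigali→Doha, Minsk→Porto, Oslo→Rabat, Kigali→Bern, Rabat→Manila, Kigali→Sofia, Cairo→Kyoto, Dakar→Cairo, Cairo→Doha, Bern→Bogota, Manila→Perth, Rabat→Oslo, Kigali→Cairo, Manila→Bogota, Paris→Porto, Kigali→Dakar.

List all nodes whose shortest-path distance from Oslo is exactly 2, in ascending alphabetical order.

Level 0: Oslo
Level 1: Dubai, Minsk, Porto, Rabat, Sofia
Level 2: Accra, Bern, Bogota, Cairo, Kigali, Manila, Paris
Level 3: Dakar, Doha, Kyoto, Perth
Level 4: Lagos

Accra, Bern, Bogota, Cairo, Kigali, Manila, Paris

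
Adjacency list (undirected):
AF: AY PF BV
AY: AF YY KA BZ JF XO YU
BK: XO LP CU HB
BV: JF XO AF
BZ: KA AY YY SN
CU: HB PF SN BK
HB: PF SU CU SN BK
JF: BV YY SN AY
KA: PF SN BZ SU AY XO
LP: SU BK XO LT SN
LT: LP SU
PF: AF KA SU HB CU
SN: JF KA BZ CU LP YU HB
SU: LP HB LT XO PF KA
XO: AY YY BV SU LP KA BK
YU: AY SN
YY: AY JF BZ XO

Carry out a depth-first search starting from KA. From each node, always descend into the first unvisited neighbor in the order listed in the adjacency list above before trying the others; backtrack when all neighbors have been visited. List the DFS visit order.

Visit KA
KA → PF
PF → AF
AF → AY
AY → YY
YY → JF
JF → BV
BV → XO
XO → SU
SU → LP
LP → BK
BK → CU
CU → HB
HB → SN
SN → BZ
SN → YU
LP → LT

KA, PF, AF, AY, YY, JF, BV, XO, SU, LP, BK, CU, HB, SN, BZ, YU, LT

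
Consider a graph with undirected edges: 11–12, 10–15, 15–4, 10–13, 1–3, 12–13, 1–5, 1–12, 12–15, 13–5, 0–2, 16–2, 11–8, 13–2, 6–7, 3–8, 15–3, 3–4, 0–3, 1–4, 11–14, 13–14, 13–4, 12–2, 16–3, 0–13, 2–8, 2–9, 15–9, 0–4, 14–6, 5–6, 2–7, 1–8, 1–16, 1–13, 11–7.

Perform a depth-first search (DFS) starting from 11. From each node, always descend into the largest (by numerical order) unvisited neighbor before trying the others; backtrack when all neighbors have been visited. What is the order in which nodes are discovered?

11 -> 14 -> 13 -> 12 -> 15 -> 10 -> 9 -> 2 -> 16 -> 3 -> 8 -> 1 -> 5 -> 6 -> 7 -> 4 -> 0

Visit 11
11 → 14
14 → 13
13 → 12
12 → 15
15 → 10
15 → 9
9 → 2
2 → 16
16 → 3
3 → 8
8 → 1
1 → 5
5 → 6
6 → 7
1 → 4
4 → 0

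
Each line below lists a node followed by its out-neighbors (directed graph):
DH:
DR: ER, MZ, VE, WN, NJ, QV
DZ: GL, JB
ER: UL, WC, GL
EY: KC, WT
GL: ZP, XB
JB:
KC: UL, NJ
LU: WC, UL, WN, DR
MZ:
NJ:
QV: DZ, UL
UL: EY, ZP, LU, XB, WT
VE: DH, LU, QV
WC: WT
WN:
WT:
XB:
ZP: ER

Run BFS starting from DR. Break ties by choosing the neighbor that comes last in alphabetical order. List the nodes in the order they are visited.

Visit DR; enqueue WN, VE, QV, NJ, MZ, ER → queue [WN, VE, QV, NJ, MZ, ER]
Visit WN → queue [VE, QV, NJ, MZ, ER]
Visit VE; enqueue LU, DH → queue [QV, NJ, MZ, ER, LU, DH]
Visit QV; enqueue UL, DZ → queue [NJ, MZ, ER, LU, DH, UL, DZ]
Visit NJ → queue [MZ, ER, LU, DH, UL, DZ]
Visit MZ → queue [ER, LU, DH, UL, DZ]
Visit ER; enqueue WC, GL → queue [LU, DH, UL, DZ, WC, GL]
Visit LU → queue [DH, UL, DZ, WC, GL]
Visit DH → queue [UL, DZ, WC, GL]
Visit UL; enqueue ZP, XB, WT, EY → queue [DZ, WC, GL, ZP, XB, WT, EY]
Visit DZ; enqueue JB → queue [WC, GL, ZP, XB, WT, EY, JB]
Visit WC → queue [GL, ZP, XB, WT, EY, JB]
Visit GL → queue [ZP, XB, WT, EY, JB]
Visit ZP → queue [XB, WT, EY, JB]
Visit XB → queue [WT, EY, JB]
Visit WT → queue [EY, JB]
Visit EY; enqueue KC → queue [JB, KC]
Visit JB → queue [KC]
Visit KC → queue []

DR, WN, VE, QV, NJ, MZ, ER, LU, DH, UL, DZ, WC, GL, ZP, XB, WT, EY, JB, KC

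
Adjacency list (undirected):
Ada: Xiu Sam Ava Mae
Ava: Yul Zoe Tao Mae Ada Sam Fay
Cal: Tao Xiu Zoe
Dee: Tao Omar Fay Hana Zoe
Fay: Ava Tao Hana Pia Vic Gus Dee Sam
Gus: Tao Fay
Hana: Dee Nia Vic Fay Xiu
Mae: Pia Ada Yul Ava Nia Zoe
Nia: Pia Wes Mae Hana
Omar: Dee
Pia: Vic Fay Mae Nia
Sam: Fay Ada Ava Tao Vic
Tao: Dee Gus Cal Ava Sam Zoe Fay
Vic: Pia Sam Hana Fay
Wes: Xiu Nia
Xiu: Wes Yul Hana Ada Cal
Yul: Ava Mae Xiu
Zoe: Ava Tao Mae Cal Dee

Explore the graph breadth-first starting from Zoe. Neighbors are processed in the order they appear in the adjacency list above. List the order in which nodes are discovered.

Zoe, Ava, Tao, Mae, Cal, Dee, Yul, Ada, Sam, Fay, Gus, Pia, Nia, Xiu, Omar, Hana, Vic, Wes

Visit Zoe; enqueue Ava, Tao, Mae, Cal, Dee → queue [Ava, Tao, Mae, Cal, Dee]
Visit Ava; enqueue Yul, Ada, Sam, Fay → queue [Tao, Mae, Cal, Dee, Yul, Ada, Sam, Fay]
Visit Tao; enqueue Gus → queue [Mae, Cal, Dee, Yul, Ada, Sam, Fay, Gus]
Visit Mae; enqueue Pia, Nia → queue [Cal, Dee, Yul, Ada, Sam, Fay, Gus, Pia, Nia]
Visit Cal; enqueue Xiu → queue [Dee, Yul, Ada, Sam, Fay, Gus, Pia, Nia, Xiu]
Visit Dee; enqueue Omar, Hana → queue [Yul, Ada, Sam, Fay, Gus, Pia, Nia, Xiu, Omar, Hana]
Visit Yul → queue [Ada, Sam, Fay, Gus, Pia, Nia, Xiu, Omar, Hana]
Visit Ada → queue [Sam, Fay, Gus, Pia, Nia, Xiu, Omar, Hana]
Visit Sam; enqueue Vic → queue [Fay, Gus, Pia, Nia, Xiu, Omar, Hana, Vic]
Visit Fay → queue [Gus, Pia, Nia, Xiu, Omar, Hana, Vic]
Visit Gus → queue [Pia, Nia, Xiu, Omar, Hana, Vic]
Visit Pia → queue [Nia, Xiu, Omar, Hana, Vic]
Visit Nia; enqueue Wes → queue [Xiu, Omar, Hana, Vic, Wes]
Visit Xiu → queue [Omar, Hana, Vic, Wes]
Visit Omar → queue [Hana, Vic, Wes]
Visit Hana → queue [Vic, Wes]
Visit Vic → queue [Wes]
Visit Wes → queue []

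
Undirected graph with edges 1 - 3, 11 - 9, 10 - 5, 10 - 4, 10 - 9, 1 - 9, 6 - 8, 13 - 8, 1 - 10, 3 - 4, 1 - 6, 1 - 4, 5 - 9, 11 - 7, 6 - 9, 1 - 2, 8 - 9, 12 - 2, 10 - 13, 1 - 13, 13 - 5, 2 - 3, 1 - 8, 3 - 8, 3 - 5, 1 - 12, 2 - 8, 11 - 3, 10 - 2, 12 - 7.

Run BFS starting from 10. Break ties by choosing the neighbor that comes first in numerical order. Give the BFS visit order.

Visit 10; enqueue 1, 2, 4, 5, 9, 13 → queue [1, 2, 4, 5, 9, 13]
Visit 1; enqueue 3, 6, 8, 12 → queue [2, 4, 5, 9, 13, 3, 6, 8, 12]
Visit 2 → queue [4, 5, 9, 13, 3, 6, 8, 12]
Visit 4 → queue [5, 9, 13, 3, 6, 8, 12]
Visit 5 → queue [9, 13, 3, 6, 8, 12]
Visit 9; enqueue 11 → queue [13, 3, 6, 8, 12, 11]
Visit 13 → queue [3, 6, 8, 12, 11]
Visit 3 → queue [6, 8, 12, 11]
Visit 6 → queue [8, 12, 11]
Visit 8 → queue [12, 11]
Visit 12; enqueue 7 → queue [11, 7]
Visit 11 → queue [7]
Visit 7 → queue []

10, 1, 2, 4, 5, 9, 13, 3, 6, 8, 12, 11, 7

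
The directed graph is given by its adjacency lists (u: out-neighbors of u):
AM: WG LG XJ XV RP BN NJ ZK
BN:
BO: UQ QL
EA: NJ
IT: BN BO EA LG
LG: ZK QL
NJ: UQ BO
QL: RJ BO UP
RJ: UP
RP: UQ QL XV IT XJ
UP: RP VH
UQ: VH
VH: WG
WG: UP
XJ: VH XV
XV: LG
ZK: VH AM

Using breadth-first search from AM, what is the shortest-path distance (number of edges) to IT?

Level 0: AM
Level 1: BN, LG, NJ, RP, WG, XJ, XV, ZK
Level 2: BO, IT, QL, UP, UQ, VH
Level 3: EA, RJ
IT first appears at level 2.

2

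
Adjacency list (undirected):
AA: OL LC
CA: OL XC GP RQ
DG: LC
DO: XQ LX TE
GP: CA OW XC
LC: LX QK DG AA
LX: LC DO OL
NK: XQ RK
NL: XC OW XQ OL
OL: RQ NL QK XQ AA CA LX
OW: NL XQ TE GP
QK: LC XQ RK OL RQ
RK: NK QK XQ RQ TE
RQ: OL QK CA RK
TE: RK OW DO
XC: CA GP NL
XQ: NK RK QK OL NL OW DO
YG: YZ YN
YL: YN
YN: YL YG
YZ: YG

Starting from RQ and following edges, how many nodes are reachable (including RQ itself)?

17

BFS from RQ visits: RQ, OL, QK, CA, RK, NL, XQ, AA, LX, LC, XC, GP, NK, TE, OW, DO, DG
Reachable nodes: 17 of 21 total.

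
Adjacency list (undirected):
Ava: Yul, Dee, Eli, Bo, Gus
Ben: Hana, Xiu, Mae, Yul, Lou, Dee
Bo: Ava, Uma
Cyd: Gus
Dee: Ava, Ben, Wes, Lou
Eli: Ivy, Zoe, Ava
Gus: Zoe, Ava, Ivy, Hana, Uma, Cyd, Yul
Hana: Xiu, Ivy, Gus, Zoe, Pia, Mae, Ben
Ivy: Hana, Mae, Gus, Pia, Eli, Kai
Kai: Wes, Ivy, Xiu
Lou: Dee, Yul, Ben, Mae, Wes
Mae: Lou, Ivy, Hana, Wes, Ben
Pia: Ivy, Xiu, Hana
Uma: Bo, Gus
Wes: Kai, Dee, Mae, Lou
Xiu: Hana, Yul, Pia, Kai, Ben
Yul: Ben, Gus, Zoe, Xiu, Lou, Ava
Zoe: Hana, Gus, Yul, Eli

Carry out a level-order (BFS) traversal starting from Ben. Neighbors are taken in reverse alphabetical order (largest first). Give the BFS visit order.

Ben, Yul, Xiu, Mae, Lou, Hana, Dee, Zoe, Gus, Ava, Pia, Kai, Wes, Ivy, Eli, Uma, Cyd, Bo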